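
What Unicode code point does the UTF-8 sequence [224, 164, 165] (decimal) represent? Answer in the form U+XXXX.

Leading byte 0xE0 = 11100000 matches 1110xxxx → 3-byte sequence.
Byte 1: 0xE0 = 11100000, payload 0000 (4 bits).
Byte 2: 0xA4 = 10100100 (10xxxxxx ✓), payload 100100.
Byte 3: 0xA5 = 10100101 (10xxxxxx ✓), payload 100101.
Concatenate: 0000100100100101 = 0x925 (16 bits → U+0925).

U+0925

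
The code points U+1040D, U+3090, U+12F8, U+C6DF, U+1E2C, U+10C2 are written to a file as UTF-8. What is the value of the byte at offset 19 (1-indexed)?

1-indexed offset 19 is 0-indexed offset 18.
U+1040D → 4-byte form F0 90 90 8D at offsets 0–3.
U+3090 → 3-byte form E3 82 90 at offsets 4–6.
U+12F8 → 3-byte form E1 8B B8 at offsets 7–9.
U+C6DF → 3-byte form EC 9B 9F at offsets 10–12.
U+1E2C → 3-byte form E1 B8 AC at offsets 13–15.
U+10C2 → 3-byte form E1 83 82 at offsets 16–18.
Offset 18 falls in char 6's range; it's byte 3 of E1 83 82 = 0x82.

0x82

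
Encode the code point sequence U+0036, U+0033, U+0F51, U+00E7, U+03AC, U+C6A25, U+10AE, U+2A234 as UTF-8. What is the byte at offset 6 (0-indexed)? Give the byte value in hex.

U+0036 → 1-byte form 36 at offsets 0–0.
U+0033 → 1-byte form 33 at offsets 1–1.
U+0F51 → 3-byte form E0 BD 91 at offsets 2–4.
U+00E7 → 2-byte form C3 A7 at offsets 5–6.
Offset 6 falls in char 4's range; it's byte 2 of C3 A7 = 0xA7.

0xA7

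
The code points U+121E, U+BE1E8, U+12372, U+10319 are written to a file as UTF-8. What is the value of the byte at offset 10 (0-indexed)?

0xB2

U+121E → 3-byte form E1 88 9E at offsets 0–2.
U+BE1E8 → 4-byte form F2 BE 87 A8 at offsets 3–6.
U+12372 → 4-byte form F0 92 8D B2 at offsets 7–10.
Offset 10 falls in char 3's range; it's byte 4 of F0 92 8D B2 = 0xB2.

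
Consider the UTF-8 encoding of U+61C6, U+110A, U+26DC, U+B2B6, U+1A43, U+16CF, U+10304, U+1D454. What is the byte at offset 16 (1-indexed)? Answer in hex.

0xE1

1-indexed offset 16 is 0-indexed offset 15.
U+61C6 → 3-byte form E6 87 86 at offsets 0–2.
U+110A → 3-byte form E1 84 8A at offsets 3–5.
U+26DC → 3-byte form E2 9B 9C at offsets 6–8.
U+B2B6 → 3-byte form EB 8A B6 at offsets 9–11.
U+1A43 → 3-byte form E1 A9 83 at offsets 12–14.
U+16CF → 3-byte form E1 9B 8F at offsets 15–17.
Offset 15 falls in char 6's range; it's byte 1 of E1 9B 8F = 0xE1.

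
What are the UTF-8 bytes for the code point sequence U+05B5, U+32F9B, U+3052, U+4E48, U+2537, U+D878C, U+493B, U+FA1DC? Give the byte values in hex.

D6 B5 F0 B2 BE 9B E3 81 92 E4 B9 88 E2 94 B7 F3 98 9E 8C E4 A4 BB F3 BA 87 9C

U+05B5: 2-byte form → D6 B5.
U+32F9B: 4-byte form → F0 B2 BE 9B.
U+3052: 3-byte form → E3 81 92.
U+4E48: 3-byte form → E4 B9 88.
U+2537: 3-byte form → E2 94 B7.
U+D878C: 4-byte form → F3 98 9E 8C.
U+493B: 3-byte form → E4 A4 BB.
U+FA1DC: 4-byte form → F3 BA 87 9C.
Concatenated (26 bytes): D6 B5 F0 B2 BE 9B E3 81 92 E4 B9 88 E2 94 B7 F3 98 9E 8C E4 A4 BB F3 BA 87 9C.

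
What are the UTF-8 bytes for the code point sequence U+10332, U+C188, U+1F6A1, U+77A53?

U+10332: 4-byte form → F0 90 8C B2.
U+C188: 3-byte form → EC 86 88.
U+1F6A1: 4-byte form → F0 9F 9A A1.
U+77A53: 4-byte form → F1 B7 A9 93.
Concatenated (15 bytes): F0 90 8C B2 EC 86 88 F0 9F 9A A1 F1 B7 A9 93.

F0 90 8C B2 EC 86 88 F0 9F 9A A1 F1 B7 A9 93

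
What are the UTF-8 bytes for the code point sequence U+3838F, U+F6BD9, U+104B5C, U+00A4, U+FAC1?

U+3838F: 4-byte form → F0 B8 8E 8F.
U+F6BD9: 4-byte form → F3 B6 AF 99.
U+104B5C: 4-byte form → F4 84 AD 9C.
U+00A4: 2-byte form → C2 A4.
U+FAC1: 3-byte form → EF AB 81.
Concatenated (17 bytes): F0 B8 8E 8F F3 B6 AF 99 F4 84 AD 9C C2 A4 EF AB 81.

F0 B8 8E 8F F3 B6 AF 99 F4 84 AD 9C C2 A4 EF AB 81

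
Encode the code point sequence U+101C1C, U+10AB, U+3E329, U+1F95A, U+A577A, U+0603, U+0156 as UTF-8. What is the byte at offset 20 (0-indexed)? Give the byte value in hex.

U+101C1C → 4-byte form F4 81 B0 9C at offsets 0–3.
U+10AB → 3-byte form E1 82 AB at offsets 4–6.
U+3E329 → 4-byte form F0 BE 8C A9 at offsets 7–10.
U+1F95A → 4-byte form F0 9F A5 9A at offsets 11–14.
U+A577A → 4-byte form F2 A5 9D BA at offsets 15–18.
U+0603 → 2-byte form D8 83 at offsets 19–20.
Offset 20 falls in char 6's range; it's byte 2 of D8 83 = 0x83.

0x83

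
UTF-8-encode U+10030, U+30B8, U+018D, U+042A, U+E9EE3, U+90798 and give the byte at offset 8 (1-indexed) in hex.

0xC6

1-indexed offset 8 is 0-indexed offset 7.
U+10030 → 4-byte form F0 90 80 B0 at offsets 0–3.
U+30B8 → 3-byte form E3 82 B8 at offsets 4–6.
U+018D → 2-byte form C6 8D at offsets 7–8.
Offset 7 falls in char 3's range; it's byte 1 of C6 8D = 0xC6.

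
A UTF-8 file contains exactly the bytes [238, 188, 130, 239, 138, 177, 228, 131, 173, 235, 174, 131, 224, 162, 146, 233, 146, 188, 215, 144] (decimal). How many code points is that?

7

Byte at offset 0: 0xEE = 11101110 → 3-byte char (#1). Advance 3.
Byte at offset 3: 0xEF = 11101111 → 3-byte char (#2). Advance 3.
Byte at offset 6: 0xE4 = 11100100 → 3-byte char (#3). Advance 3.
Byte at offset 9: 0xEB = 11101011 → 3-byte char (#4). Advance 3.
Byte at offset 12: 0xE0 = 11100000 → 3-byte char (#5). Advance 3.
Byte at offset 15: 0xE9 = 11101001 → 3-byte char (#6). Advance 3.
Byte at offset 18: 0xD7 = 11010111 → 2-byte char (#7). Advance 2.
Reached end at offset 20 after 7 code points.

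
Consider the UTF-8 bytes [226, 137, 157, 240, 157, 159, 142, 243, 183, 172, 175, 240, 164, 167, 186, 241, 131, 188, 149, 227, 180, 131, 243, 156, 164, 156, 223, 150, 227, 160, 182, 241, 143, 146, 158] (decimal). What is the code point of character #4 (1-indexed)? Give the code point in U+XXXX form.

U+249FA

Offset 0: leading byte 0xE2 = 11100010 → 3-byte char #1 = E2 89 9D.
Offset 3: leading byte 0xF0 = 11110000 → 4-byte char #2 = F0 9D 9F 8E.
Offset 7: leading byte 0xF3 = 11110011 → 4-byte char #3 = F3 B7 AC AF.
Offset 11: leading byte 0xF0 = 11110000 → 4-byte char #4 = F0 A4 A7 BA.
Leading byte 0xF0 = 11110000 matches 11110xxx → 4-byte sequence.
Byte 1: 0xF0 = 11110000, payload 000 (3 bits).
Byte 2: 0xA4 = 10100100 (10xxxxxx ✓), payload 100100.
Byte 3: 0xA7 = 10100111 (10xxxxxx ✓), payload 100111.
Byte 4: 0xBA = 10111010 (10xxxxxx ✓), payload 111010.
Concatenate: 000100100100111111010 = 0x249FA (21 bits → U+249FA).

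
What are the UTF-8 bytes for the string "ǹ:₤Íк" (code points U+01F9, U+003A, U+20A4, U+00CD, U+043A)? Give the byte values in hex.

U+01F9: 2-byte form → C7 B9.
U+003A: 1-byte form → 3A.
U+20A4: 3-byte form → E2 82 A4.
U+00CD: 2-byte form → C3 8D.
U+043A: 2-byte form → D0 BA.
Concatenated (10 bytes): C7 B9 3A E2 82 A4 C3 8D D0 BA.

C7 B9 3A E2 82 A4 C3 8D D0 BA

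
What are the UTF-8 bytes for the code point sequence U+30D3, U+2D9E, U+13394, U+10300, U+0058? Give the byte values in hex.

E3 83 93 E2 B6 9E F0 93 8E 94 F0 90 8C 80 58

U+30D3: 3-byte form → E3 83 93.
U+2D9E: 3-byte form → E2 B6 9E.
U+13394: 4-byte form → F0 93 8E 94.
U+10300: 4-byte form → F0 90 8C 80.
U+0058: 1-byte form → 58.
Concatenated (15 bytes): E3 83 93 E2 B6 9E F0 93 8E 94 F0 90 8C 80 58.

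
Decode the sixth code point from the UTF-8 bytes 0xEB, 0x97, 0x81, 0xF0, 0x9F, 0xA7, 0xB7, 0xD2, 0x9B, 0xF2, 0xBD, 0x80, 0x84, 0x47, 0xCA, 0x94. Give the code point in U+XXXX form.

Offset 0: leading byte 0xEB = 11101011 → 3-byte char #1 = EB 97 81.
Offset 3: leading byte 0xF0 = 11110000 → 4-byte char #2 = F0 9F A7 B7.
Offset 7: leading byte 0xD2 = 11010010 → 2-byte char #3 = D2 9B.
Offset 9: leading byte 0xF2 = 11110010 → 4-byte char #4 = F2 BD 80 84.
Offset 13: leading byte 0x47 = 01000111 → 1-byte char #5 = 47.
Offset 14: leading byte 0xCA = 11001010 → 2-byte char #6 = CA 94.
Leading byte 0xCA = 11001010 matches 110xxxxx → 2-byte sequence.
Byte 1: 0xCA = 11001010, payload 01010 (5 bits).
Byte 2: 0x94 = 10010100 (10xxxxxx ✓), payload 010100.
Concatenate: 01010010100 = 0x294 (11 bits → U+0294).

U+0294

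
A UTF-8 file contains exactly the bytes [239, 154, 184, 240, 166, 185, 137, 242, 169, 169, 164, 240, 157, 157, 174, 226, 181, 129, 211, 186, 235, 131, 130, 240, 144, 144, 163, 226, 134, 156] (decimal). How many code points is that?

Byte at offset 0: 0xEF = 11101111 → 3-byte char (#1). Advance 3.
Byte at offset 3: 0xF0 = 11110000 → 4-byte char (#2). Advance 4.
Byte at offset 7: 0xF2 = 11110010 → 4-byte char (#3). Advance 4.
Byte at offset 11: 0xF0 = 11110000 → 4-byte char (#4). Advance 4.
Byte at offset 15: 0xE2 = 11100010 → 3-byte char (#5). Advance 3.
Byte at offset 18: 0xD3 = 11010011 → 2-byte char (#6). Advance 2.
Byte at offset 20: 0xEB = 11101011 → 3-byte char (#7). Advance 3.
Byte at offset 23: 0xF0 = 11110000 → 4-byte char (#8). Advance 4.
Byte at offset 27: 0xE2 = 11100010 → 3-byte char (#9). Advance 3.
Reached end at offset 30 after 9 code points.

9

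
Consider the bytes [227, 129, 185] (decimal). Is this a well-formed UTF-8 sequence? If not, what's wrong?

Leading byte 0xE3 = 11100011 → 3-byte form.
Continuation bytes 0x81=10000001, 0xB9=10111001 all match 10xxxxxx.
Decoded value 0x3079 is ≥ 0x800 (shortest form) and not a surrogate.

valid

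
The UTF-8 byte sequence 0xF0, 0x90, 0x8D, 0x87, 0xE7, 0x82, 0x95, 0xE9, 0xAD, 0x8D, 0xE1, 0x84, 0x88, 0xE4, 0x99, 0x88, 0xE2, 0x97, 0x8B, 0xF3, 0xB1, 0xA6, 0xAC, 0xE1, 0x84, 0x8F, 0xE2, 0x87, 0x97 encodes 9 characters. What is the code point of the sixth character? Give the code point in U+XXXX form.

U+25CB

Offset 0: leading byte 0xF0 = 11110000 → 4-byte char #1 = F0 90 8D 87.
Offset 4: leading byte 0xE7 = 11100111 → 3-byte char #2 = E7 82 95.
Offset 7: leading byte 0xE9 = 11101001 → 3-byte char #3 = E9 AD 8D.
Offset 10: leading byte 0xE1 = 11100001 → 3-byte char #4 = E1 84 88.
Offset 13: leading byte 0xE4 = 11100100 → 3-byte char #5 = E4 99 88.
Offset 16: leading byte 0xE2 = 11100010 → 3-byte char #6 = E2 97 8B.
Leading byte 0xE2 = 11100010 matches 1110xxxx → 3-byte sequence.
Byte 1: 0xE2 = 11100010, payload 0010 (4 bits).
Byte 2: 0x97 = 10010111 (10xxxxxx ✓), payload 010111.
Byte 3: 0x8B = 10001011 (10xxxxxx ✓), payload 001011.
Concatenate: 0010010111001011 = 0x25CB (16 bits → U+25CB).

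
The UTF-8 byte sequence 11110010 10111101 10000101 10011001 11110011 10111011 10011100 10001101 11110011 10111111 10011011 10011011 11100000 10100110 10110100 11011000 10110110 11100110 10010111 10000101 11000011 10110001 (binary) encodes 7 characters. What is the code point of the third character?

Offset 0: leading byte 0xF2 = 11110010 → 4-byte char #1 = F2 BD 85 99.
Offset 4: leading byte 0xF3 = 11110011 → 4-byte char #2 = F3 BB 9C 8D.
Offset 8: leading byte 0xF3 = 11110011 → 4-byte char #3 = F3 BF 9B 9B.
Leading byte 0xF3 = 11110011 matches 11110xxx → 4-byte sequence.
Byte 1: 0xF3 = 11110011, payload 011 (3 bits).
Byte 2: 0xBF = 10111111 (10xxxxxx ✓), payload 111111.
Byte 3: 0x9B = 10011011 (10xxxxxx ✓), payload 011011.
Byte 4: 0x9B = 10011011 (10xxxxxx ✓), payload 011011.
Concatenate: 011111111011011011011 = 0xFF6DB (21 bits → U+FF6DB).

U+FF6DB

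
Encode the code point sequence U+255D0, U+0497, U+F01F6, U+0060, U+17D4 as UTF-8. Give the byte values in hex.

U+255D0: 4-byte form → F0 A5 97 90.
U+0497: 2-byte form → D2 97.
U+F01F6: 4-byte form → F3 B0 87 B6.
U+0060: 1-byte form → 60.
U+17D4: 3-byte form → E1 9F 94.
Concatenated (14 bytes): F0 A5 97 90 D2 97 F3 B0 87 B6 60 E1 9F 94.

F0 A5 97 90 D2 97 F3 B0 87 B6 60 E1 9F 94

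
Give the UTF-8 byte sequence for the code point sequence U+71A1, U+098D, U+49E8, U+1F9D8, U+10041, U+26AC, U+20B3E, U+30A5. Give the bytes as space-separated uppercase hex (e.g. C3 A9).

U+71A1: 3-byte form → E7 86 A1.
U+098D: 3-byte form → E0 A6 8D.
U+49E8: 3-byte form → E4 A7 A8.
U+1F9D8: 4-byte form → F0 9F A7 98.
U+10041: 4-byte form → F0 90 81 81.
U+26AC: 3-byte form → E2 9A AC.
U+20B3E: 4-byte form → F0 A0 AC BE.
U+30A5: 3-byte form → E3 82 A5.
Concatenated (27 bytes): E7 86 A1 E0 A6 8D E4 A7 A8 F0 9F A7 98 F0 90 81 81 E2 9A AC F0 A0 AC BE E3 82 A5.

E7 86 A1 E0 A6 8D E4 A7 A8 F0 9F A7 98 F0 90 81 81 E2 9A AC F0 A0 AC BE E3 82 A5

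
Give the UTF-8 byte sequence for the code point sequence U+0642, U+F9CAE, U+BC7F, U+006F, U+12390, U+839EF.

D9 82 F3 B9 B2 AE EB B1 BF 6F F0 92 8E 90 F2 83 A7 AF

U+0642: 2-byte form → D9 82.
U+F9CAE: 4-byte form → F3 B9 B2 AE.
U+BC7F: 3-byte form → EB B1 BF.
U+006F: 1-byte form → 6F.
U+12390: 4-byte form → F0 92 8E 90.
U+839EF: 4-byte form → F2 83 A7 AF.
Concatenated (18 bytes): D9 82 F3 B9 B2 AE EB B1 BF 6F F0 92 8E 90 F2 83 A7 AF.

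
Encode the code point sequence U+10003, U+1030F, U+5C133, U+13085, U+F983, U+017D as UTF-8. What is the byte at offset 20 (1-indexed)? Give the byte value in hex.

1-indexed offset 20 is 0-indexed offset 19.
U+10003 → 4-byte form F0 90 80 83 at offsets 0–3.
U+1030F → 4-byte form F0 90 8C 8F at offsets 4–7.
U+5C133 → 4-byte form F1 9C 84 B3 at offsets 8–11.
U+13085 → 4-byte form F0 93 82 85 at offsets 12–15.
U+F983 → 3-byte form EF A6 83 at offsets 16–18.
U+017D → 2-byte form C5 BD at offsets 19–20.
Offset 19 falls in char 6's range; it's byte 1 of C5 BD = 0xC5.

0xC5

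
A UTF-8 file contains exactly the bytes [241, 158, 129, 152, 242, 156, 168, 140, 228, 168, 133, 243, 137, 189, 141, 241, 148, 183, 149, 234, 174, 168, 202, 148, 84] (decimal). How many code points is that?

Byte at offset 0: 0xF1 = 11110001 → 4-byte char (#1). Advance 4.
Byte at offset 4: 0xF2 = 11110010 → 4-byte char (#2). Advance 4.
Byte at offset 8: 0xE4 = 11100100 → 3-byte char (#3). Advance 3.
Byte at offset 11: 0xF3 = 11110011 → 4-byte char (#4). Advance 4.
Byte at offset 15: 0xF1 = 11110001 → 4-byte char (#5). Advance 4.
Byte at offset 19: 0xEA = 11101010 → 3-byte char (#6). Advance 3.
Byte at offset 22: 0xCA = 11001010 → 2-byte char (#7). Advance 2.
Byte at offset 24: 0x54 = 01010100 → 1-byte char (#8). Advance 1.
Reached end at offset 25 after 8 code points.

8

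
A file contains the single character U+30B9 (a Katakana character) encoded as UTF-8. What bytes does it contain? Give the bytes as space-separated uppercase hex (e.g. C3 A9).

E3 82 B9

U+30B9 = 0x30B9 = 12473 decimal. In range U+0800–U+FFFF → 3-byte form: 1110xxxx 10xxxxxx 10xxxxxx.
Binary (16 bits): 0011000010111001.
Split 4+6+6: 0011 | 000010 | 111001.
Byte 1: 11100011 = 0xE3.
Byte 2: 10000010 = 0x82.
Byte 3: 10111001 = 0xB9.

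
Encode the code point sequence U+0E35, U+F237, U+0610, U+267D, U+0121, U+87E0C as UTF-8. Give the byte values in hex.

U+0E35: 3-byte form → E0 B8 B5.
U+F237: 3-byte form → EF 88 B7.
U+0610: 2-byte form → D8 90.
U+267D: 3-byte form → E2 99 BD.
U+0121: 2-byte form → C4 A1.
U+87E0C: 4-byte form → F2 87 B8 8C.
Concatenated (17 bytes): E0 B8 B5 EF 88 B7 D8 90 E2 99 BD C4 A1 F2 87 B8 8C.

E0 B8 B5 EF 88 B7 D8 90 E2 99 BD C4 A1 F2 87 B8 8C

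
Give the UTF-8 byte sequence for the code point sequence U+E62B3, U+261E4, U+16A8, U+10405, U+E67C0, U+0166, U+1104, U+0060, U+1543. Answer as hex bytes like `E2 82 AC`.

U+E62B3: 4-byte form → F3 A6 8A B3.
U+261E4: 4-byte form → F0 A6 87 A4.
U+16A8: 3-byte form → E1 9A A8.
U+10405: 4-byte form → F0 90 90 85.
U+E67C0: 4-byte form → F3 A6 9F 80.
U+0166: 2-byte form → C5 A6.
U+1104: 3-byte form → E1 84 84.
U+0060: 1-byte form → 60.
U+1543: 3-byte form → E1 95 83.
Concatenated (28 bytes): F3 A6 8A B3 F0 A6 87 A4 E1 9A A8 F0 90 90 85 F3 A6 9F 80 C5 A6 E1 84 84 60 E1 95 83.

F3 A6 8A B3 F0 A6 87 A4 E1 9A A8 F0 90 90 85 F3 A6 9F 80 C5 A6 E1 84 84 60 E1 95 83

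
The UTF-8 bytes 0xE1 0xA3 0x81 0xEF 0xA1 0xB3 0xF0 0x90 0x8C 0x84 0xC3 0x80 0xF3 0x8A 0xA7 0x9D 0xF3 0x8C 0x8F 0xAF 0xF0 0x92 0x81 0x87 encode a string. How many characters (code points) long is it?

Byte at offset 0: 0xE1 = 11100001 → 3-byte char (#1). Advance 3.
Byte at offset 3: 0xEF = 11101111 → 3-byte char (#2). Advance 3.
Byte at offset 6: 0xF0 = 11110000 → 4-byte char (#3). Advance 4.
Byte at offset 10: 0xC3 = 11000011 → 2-byte char (#4). Advance 2.
Byte at offset 12: 0xF3 = 11110011 → 4-byte char (#5). Advance 4.
Byte at offset 16: 0xF3 = 11110011 → 4-byte char (#6). Advance 4.
Byte at offset 20: 0xF0 = 11110000 → 4-byte char (#7). Advance 4.
Reached end at offset 24 after 7 code points.

7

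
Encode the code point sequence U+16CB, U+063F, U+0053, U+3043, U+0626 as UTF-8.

E1 9B 8B D8 BF 53 E3 81 83 D8 A6

U+16CB: 3-byte form → E1 9B 8B.
U+063F: 2-byte form → D8 BF.
U+0053: 1-byte form → 53.
U+3043: 3-byte form → E3 81 83.
U+0626: 2-byte form → D8 A6.
Concatenated (11 bytes): E1 9B 8B D8 BF 53 E3 81 83 D8 A6.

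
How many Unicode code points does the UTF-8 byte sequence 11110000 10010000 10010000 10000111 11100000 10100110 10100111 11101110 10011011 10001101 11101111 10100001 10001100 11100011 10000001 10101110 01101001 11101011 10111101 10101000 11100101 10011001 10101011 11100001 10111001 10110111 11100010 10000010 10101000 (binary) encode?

10

Byte at offset 0: 0xF0 = 11110000 → 4-byte char (#1). Advance 4.
Byte at offset 4: 0xE0 = 11100000 → 3-byte char (#2). Advance 3.
Byte at offset 7: 0xEE = 11101110 → 3-byte char (#3). Advance 3.
Byte at offset 10: 0xEF = 11101111 → 3-byte char (#4). Advance 3.
Byte at offset 13: 0xE3 = 11100011 → 3-byte char (#5). Advance 3.
Byte at offset 16: 0x69 = 01101001 → 1-byte char (#6). Advance 1.
Byte at offset 17: 0xEB = 11101011 → 3-byte char (#7). Advance 3.
Byte at offset 20: 0xE5 = 11100101 → 3-byte char (#8). Advance 3.
Byte at offset 23: 0xE1 = 11100001 → 3-byte char (#9). Advance 3.
Byte at offset 26: 0xE2 = 11100010 → 3-byte char (#10). Advance 3.
Reached end at offset 29 after 10 code points.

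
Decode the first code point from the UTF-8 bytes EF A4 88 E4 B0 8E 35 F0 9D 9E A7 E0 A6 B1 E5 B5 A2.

U+F908

Offset 0: leading byte 0xEF = 11101111 → 3-byte char #1 = EF A4 88.
Leading byte 0xEF = 11101111 matches 1110xxxx → 3-byte sequence.
Byte 1: 0xEF = 11101111, payload 1111 (4 bits).
Byte 2: 0xA4 = 10100100 (10xxxxxx ✓), payload 100100.
Byte 3: 0x88 = 10001000 (10xxxxxx ✓), payload 001000.
Concatenate: 1111100100001000 = 0xF908 (16 bits → U+F908).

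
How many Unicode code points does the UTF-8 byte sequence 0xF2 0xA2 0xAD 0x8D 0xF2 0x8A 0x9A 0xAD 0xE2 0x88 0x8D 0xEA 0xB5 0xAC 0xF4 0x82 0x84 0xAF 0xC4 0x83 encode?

6

Byte at offset 0: 0xF2 = 11110010 → 4-byte char (#1). Advance 4.
Byte at offset 4: 0xF2 = 11110010 → 4-byte char (#2). Advance 4.
Byte at offset 8: 0xE2 = 11100010 → 3-byte char (#3). Advance 3.
Byte at offset 11: 0xEA = 11101010 → 3-byte char (#4). Advance 3.
Byte at offset 14: 0xF4 = 11110100 → 4-byte char (#5). Advance 4.
Byte at offset 18: 0xC4 = 11000100 → 2-byte char (#6). Advance 2.
Reached end at offset 20 after 6 code points.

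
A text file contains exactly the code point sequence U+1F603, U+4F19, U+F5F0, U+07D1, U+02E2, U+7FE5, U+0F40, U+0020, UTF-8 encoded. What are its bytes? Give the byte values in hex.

F0 9F 98 83 E4 BC 99 EF 97 B0 DF 91 CB A2 E7 BF A5 E0 BD 80 20

U+1F603: 4-byte form → F0 9F 98 83.
U+4F19: 3-byte form → E4 BC 99.
U+F5F0: 3-byte form → EF 97 B0.
U+07D1: 2-byte form → DF 91.
U+02E2: 2-byte form → CB A2.
U+7FE5: 3-byte form → E7 BF A5.
U+0F40: 3-byte form → E0 BD 80.
U+0020: 1-byte form → 20.
Concatenated (21 bytes): F0 9F 98 83 E4 BC 99 EF 97 B0 DF 91 CB A2 E7 BF A5 E0 BD 80 20.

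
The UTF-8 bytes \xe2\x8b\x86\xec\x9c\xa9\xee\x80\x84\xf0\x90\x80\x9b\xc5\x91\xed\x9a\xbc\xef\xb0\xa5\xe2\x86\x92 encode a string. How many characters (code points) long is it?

Byte at offset 0: 0xE2 = 11100010 → 3-byte char (#1). Advance 3.
Byte at offset 3: 0xEC = 11101100 → 3-byte char (#2). Advance 3.
Byte at offset 6: 0xEE = 11101110 → 3-byte char (#3). Advance 3.
Byte at offset 9: 0xF0 = 11110000 → 4-byte char (#4). Advance 4.
Byte at offset 13: 0xC5 = 11000101 → 2-byte char (#5). Advance 2.
Byte at offset 15: 0xED = 11101101 → 3-byte char (#6). Advance 3.
Byte at offset 18: 0xEF = 11101111 → 3-byte char (#7). Advance 3.
Byte at offset 21: 0xE2 = 11100010 → 3-byte char (#8). Advance 3.
Reached end at offset 24 after 8 code points.

8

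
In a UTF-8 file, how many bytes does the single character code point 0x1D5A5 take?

4

U+1D5A5 = 0x1D5A5. UTF-8 uses 1 byte below 0x80, 2 below 0x800, 3 below 0x10000, 4 up to 0x10FFFF. 0x1D5A5 is in U+10000–U+10FFFF → 4 bytes.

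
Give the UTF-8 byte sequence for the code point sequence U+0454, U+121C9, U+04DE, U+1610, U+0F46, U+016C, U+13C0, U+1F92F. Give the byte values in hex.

D1 94 F0 92 87 89 D3 9E E1 98 90 E0 BD 86 C5 AC E1 8F 80 F0 9F A4 AF

U+0454: 2-byte form → D1 94.
U+121C9: 4-byte form → F0 92 87 89.
U+04DE: 2-byte form → D3 9E.
U+1610: 3-byte form → E1 98 90.
U+0F46: 3-byte form → E0 BD 86.
U+016C: 2-byte form → C5 AC.
U+13C0: 3-byte form → E1 8F 80.
U+1F92F: 4-byte form → F0 9F A4 AF.
Concatenated (23 bytes): D1 94 F0 92 87 89 D3 9E E1 98 90 E0 BD 86 C5 AC E1 8F 80 F0 9F A4 AF.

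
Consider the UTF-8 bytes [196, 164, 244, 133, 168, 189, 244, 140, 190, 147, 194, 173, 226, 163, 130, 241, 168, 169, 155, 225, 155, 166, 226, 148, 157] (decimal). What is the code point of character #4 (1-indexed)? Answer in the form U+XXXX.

U+00AD

Offset 0: leading byte 0xC4 = 11000100 → 2-byte char #1 = C4 A4.
Offset 2: leading byte 0xF4 = 11110100 → 4-byte char #2 = F4 85 A8 BD.
Offset 6: leading byte 0xF4 = 11110100 → 4-byte char #3 = F4 8C BE 93.
Offset 10: leading byte 0xC2 = 11000010 → 2-byte char #4 = C2 AD.
Leading byte 0xC2 = 11000010 matches 110xxxxx → 2-byte sequence.
Byte 1: 0xC2 = 11000010, payload 00010 (5 bits).
Byte 2: 0xAD = 10101101 (10xxxxxx ✓), payload 101101.
Concatenate: 00010101101 = 0xAD (11 bits → U+00AD).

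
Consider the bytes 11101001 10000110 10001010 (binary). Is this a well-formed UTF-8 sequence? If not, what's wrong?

Leading byte 0xE9 = 11101001 → 3-byte form.
Continuation bytes 0x86=10000110, 0x8A=10001010 all match 10xxxxxx.
Decoded value 0x918A is ≥ 0x800 (shortest form) and not a surrogate.

valid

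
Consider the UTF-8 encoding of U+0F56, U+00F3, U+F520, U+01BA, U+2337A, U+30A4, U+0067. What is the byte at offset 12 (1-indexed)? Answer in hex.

0xA3

1-indexed offset 12 is 0-indexed offset 11.
U+0F56 → 3-byte form E0 BD 96 at offsets 0–2.
U+00F3 → 2-byte form C3 B3 at offsets 3–4.
U+F520 → 3-byte form EF 94 A0 at offsets 5–7.
U+01BA → 2-byte form C6 BA at offsets 8–9.
U+2337A → 4-byte form F0 A3 8D BA at offsets 10–13.
Offset 11 falls in char 5's range; it's byte 2 of F0 A3 8D BA = 0xA3.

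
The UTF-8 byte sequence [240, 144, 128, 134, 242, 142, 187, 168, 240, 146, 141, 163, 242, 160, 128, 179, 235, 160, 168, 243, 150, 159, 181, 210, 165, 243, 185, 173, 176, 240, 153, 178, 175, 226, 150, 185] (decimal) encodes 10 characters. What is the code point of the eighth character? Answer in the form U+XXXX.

Offset 0: leading byte 0xF0 = 11110000 → 4-byte char #1 = F0 90 80 86.
Offset 4: leading byte 0xF2 = 11110010 → 4-byte char #2 = F2 8E BB A8.
Offset 8: leading byte 0xF0 = 11110000 → 4-byte char #3 = F0 92 8D A3.
Offset 12: leading byte 0xF2 = 11110010 → 4-byte char #4 = F2 A0 80 B3.
Offset 16: leading byte 0xEB = 11101011 → 3-byte char #5 = EB A0 A8.
Offset 19: leading byte 0xF3 = 11110011 → 4-byte char #6 = F3 96 9F B5.
Offset 23: leading byte 0xD2 = 11010010 → 2-byte char #7 = D2 A5.
Offset 25: leading byte 0xF3 = 11110011 → 4-byte char #8 = F3 B9 AD B0.
Leading byte 0xF3 = 11110011 matches 11110xxx → 4-byte sequence.
Byte 1: 0xF3 = 11110011, payload 011 (3 bits).
Byte 2: 0xB9 = 10111001 (10xxxxxx ✓), payload 111001.
Byte 3: 0xAD = 10101101 (10xxxxxx ✓), payload 101101.
Byte 4: 0xB0 = 10110000 (10xxxxxx ✓), payload 110000.
Concatenate: 011111001101101110000 = 0xF9B70 (21 bits → U+F9B70).

U+F9B70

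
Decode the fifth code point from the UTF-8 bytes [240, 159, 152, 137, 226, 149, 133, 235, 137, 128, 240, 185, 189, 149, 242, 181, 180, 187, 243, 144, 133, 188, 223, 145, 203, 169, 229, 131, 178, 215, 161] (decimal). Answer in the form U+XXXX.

U+B5D3B

Offset 0: leading byte 0xF0 = 11110000 → 4-byte char #1 = F0 9F 98 89.
Offset 4: leading byte 0xE2 = 11100010 → 3-byte char #2 = E2 95 85.
Offset 7: leading byte 0xEB = 11101011 → 3-byte char #3 = EB 89 80.
Offset 10: leading byte 0xF0 = 11110000 → 4-byte char #4 = F0 B9 BD 95.
Offset 14: leading byte 0xF2 = 11110010 → 4-byte char #5 = F2 B5 B4 BB.
Leading byte 0xF2 = 11110010 matches 11110xxx → 4-byte sequence.
Byte 1: 0xF2 = 11110010, payload 010 (3 bits).
Byte 2: 0xB5 = 10110101 (10xxxxxx ✓), payload 110101.
Byte 3: 0xB4 = 10110100 (10xxxxxx ✓), payload 110100.
Byte 4: 0xBB = 10111011 (10xxxxxx ✓), payload 111011.
Concatenate: 010110101110100111011 = 0xB5D3B (21 bits → U+B5D3B).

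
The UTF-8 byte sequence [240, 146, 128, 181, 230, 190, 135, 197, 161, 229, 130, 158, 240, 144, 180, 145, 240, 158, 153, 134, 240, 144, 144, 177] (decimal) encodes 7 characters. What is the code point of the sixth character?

Offset 0: leading byte 0xF0 = 11110000 → 4-byte char #1 = F0 92 80 B5.
Offset 4: leading byte 0xE6 = 11100110 → 3-byte char #2 = E6 BE 87.
Offset 7: leading byte 0xC5 = 11000101 → 2-byte char #3 = C5 A1.
Offset 9: leading byte 0xE5 = 11100101 → 3-byte char #4 = E5 82 9E.
Offset 12: leading byte 0xF0 = 11110000 → 4-byte char #5 = F0 90 B4 91.
Offset 16: leading byte 0xF0 = 11110000 → 4-byte char #6 = F0 9E 99 86.
Leading byte 0xF0 = 11110000 matches 11110xxx → 4-byte sequence.
Byte 1: 0xF0 = 11110000, payload 000 (3 bits).
Byte 2: 0x9E = 10011110 (10xxxxxx ✓), payload 011110.
Byte 3: 0x99 = 10011001 (10xxxxxx ✓), payload 011001.
Byte 4: 0x86 = 10000110 (10xxxxxx ✓), payload 000110.
Concatenate: 000011110011001000110 = 0x1E646 (21 bits → U+1E646).

U+1E646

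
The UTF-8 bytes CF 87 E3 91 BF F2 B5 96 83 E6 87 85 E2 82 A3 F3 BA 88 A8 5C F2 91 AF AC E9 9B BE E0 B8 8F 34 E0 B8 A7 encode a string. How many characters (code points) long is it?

12

Byte at offset 0: 0xCF = 11001111 → 2-byte char (#1). Advance 2.
Byte at offset 2: 0xE3 = 11100011 → 3-byte char (#2). Advance 3.
Byte at offset 5: 0xF2 = 11110010 → 4-byte char (#3). Advance 4.
Byte at offset 9: 0xE6 = 11100110 → 3-byte char (#4). Advance 3.
Byte at offset 12: 0xE2 = 11100010 → 3-byte char (#5). Advance 3.
Byte at offset 15: 0xF3 = 11110011 → 4-byte char (#6). Advance 4.
Byte at offset 19: 0x5C = 01011100 → 1-byte char (#7). Advance 1.
Byte at offset 20: 0xF2 = 11110010 → 4-byte char (#8). Advance 4.
Byte at offset 24: 0xE9 = 11101001 → 3-byte char (#9). Advance 3.
Byte at offset 27: 0xE0 = 11100000 → 3-byte char (#10). Advance 3.
Byte at offset 30: 0x34 = 00110100 → 1-byte char (#11). Advance 1.
Byte at offset 31: 0xE0 = 11100000 → 3-byte char (#12). Advance 3.
Reached end at offset 34 after 12 code points.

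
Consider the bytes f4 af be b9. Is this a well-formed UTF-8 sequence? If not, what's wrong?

Leading byte 0xF4 = 11110100 → 4-byte form.
Payload = 0x12FFB9, which exceeds U+10FFFF, the maximum Unicode code point. (Leading bytes F5–FF, or F4 followed by ≥ 0x90, are invalid.)

invalid (encodes a value above U+10FFFF)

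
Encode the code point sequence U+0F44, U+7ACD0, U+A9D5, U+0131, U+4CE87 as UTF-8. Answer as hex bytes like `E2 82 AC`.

E0 BD 84 F1 BA B3 90 EA A7 95 C4 B1 F1 8C BA 87

U+0F44: 3-byte form → E0 BD 84.
U+7ACD0: 4-byte form → F1 BA B3 90.
U+A9D5: 3-byte form → EA A7 95.
U+0131: 2-byte form → C4 B1.
U+4CE87: 4-byte form → F1 8C BA 87.
Concatenated (16 bytes): E0 BD 84 F1 BA B3 90 EA A7 95 C4 B1 F1 8C BA 87.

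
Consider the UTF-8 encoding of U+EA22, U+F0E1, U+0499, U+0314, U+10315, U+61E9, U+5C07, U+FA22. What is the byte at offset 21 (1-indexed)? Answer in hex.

1-indexed offset 21 is 0-indexed offset 20.
U+EA22 → 3-byte form EE A8 A2 at offsets 0–2.
U+F0E1 → 3-byte form EF 83 A1 at offsets 3–5.
U+0499 → 2-byte form D2 99 at offsets 6–7.
U+0314 → 2-byte form CC 94 at offsets 8–9.
U+10315 → 4-byte form F0 90 8C 95 at offsets 10–13.
U+61E9 → 3-byte form E6 87 A9 at offsets 14–16.
U+5C07 → 3-byte form E5 B0 87 at offsets 17–19.
U+FA22 → 3-byte form EF A8 A2 at offsets 20–22.
Offset 20 falls in char 8's range; it's byte 1 of EF A8 A2 = 0xEF.

0xEF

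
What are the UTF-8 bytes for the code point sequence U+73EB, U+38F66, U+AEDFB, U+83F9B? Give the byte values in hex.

U+73EB: 3-byte form → E7 8F AB.
U+38F66: 4-byte form → F0 B8 BD A6.
U+AEDFB: 4-byte form → F2 AE B7 BB.
U+83F9B: 4-byte form → F2 83 BE 9B.
Concatenated (15 bytes): E7 8F AB F0 B8 BD A6 F2 AE B7 BB F2 83 BE 9B.

E7 8F AB F0 B8 BD A6 F2 AE B7 BB F2 83 BE 9B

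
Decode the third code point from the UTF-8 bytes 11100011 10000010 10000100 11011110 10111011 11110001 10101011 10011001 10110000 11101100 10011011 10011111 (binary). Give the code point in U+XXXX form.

Offset 0: leading byte 0xE3 = 11100011 → 3-byte char #1 = E3 82 84.
Offset 3: leading byte 0xDE = 11011110 → 2-byte char #2 = DE BB.
Offset 5: leading byte 0xF1 = 11110001 → 4-byte char #3 = F1 AB 99 B0.
Leading byte 0xF1 = 11110001 matches 11110xxx → 4-byte sequence.
Byte 1: 0xF1 = 11110001, payload 001 (3 bits).
Byte 2: 0xAB = 10101011 (10xxxxxx ✓), payload 101011.
Byte 3: 0x99 = 10011001 (10xxxxxx ✓), payload 011001.
Byte 4: 0xB0 = 10110000 (10xxxxxx ✓), payload 110000.
Concatenate: 001101011011001110000 = 0x6B670 (21 bits → U+6B670).

U+6B670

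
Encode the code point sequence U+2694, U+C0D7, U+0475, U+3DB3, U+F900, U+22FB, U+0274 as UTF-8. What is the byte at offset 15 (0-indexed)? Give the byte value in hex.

U+2694 → 3-byte form E2 9A 94 at offsets 0–2.
U+C0D7 → 3-byte form EC 83 97 at offsets 3–5.
U+0475 → 2-byte form D1 B5 at offsets 6–7.
U+3DB3 → 3-byte form E3 B6 B3 at offsets 8–10.
U+F900 → 3-byte form EF A4 80 at offsets 11–13.
U+22FB → 3-byte form E2 8B BB at offsets 14–16.
Offset 15 falls in char 6's range; it's byte 2 of E2 8B BB = 0x8B.

0x8B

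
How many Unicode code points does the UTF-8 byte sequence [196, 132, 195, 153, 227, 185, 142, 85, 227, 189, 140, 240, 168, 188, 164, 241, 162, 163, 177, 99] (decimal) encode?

8

Byte at offset 0: 0xC4 = 11000100 → 2-byte char (#1). Advance 2.
Byte at offset 2: 0xC3 = 11000011 → 2-byte char (#2). Advance 2.
Byte at offset 4: 0xE3 = 11100011 → 3-byte char (#3). Advance 3.
Byte at offset 7: 0x55 = 01010101 → 1-byte char (#4). Advance 1.
Byte at offset 8: 0xE3 = 11100011 → 3-byte char (#5). Advance 3.
Byte at offset 11: 0xF0 = 11110000 → 4-byte char (#6). Advance 4.
Byte at offset 15: 0xF1 = 11110001 → 4-byte char (#7). Advance 4.
Byte at offset 19: 0x63 = 01100011 → 1-byte char (#8). Advance 1.
Reached end at offset 20 after 8 code points.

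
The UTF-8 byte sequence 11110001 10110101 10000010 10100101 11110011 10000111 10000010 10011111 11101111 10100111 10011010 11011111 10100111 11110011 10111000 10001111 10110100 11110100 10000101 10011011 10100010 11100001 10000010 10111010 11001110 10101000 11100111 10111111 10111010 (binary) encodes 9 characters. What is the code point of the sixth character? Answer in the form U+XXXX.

U+1056E2

Offset 0: leading byte 0xF1 = 11110001 → 4-byte char #1 = F1 B5 82 A5.
Offset 4: leading byte 0xF3 = 11110011 → 4-byte char #2 = F3 87 82 9F.
Offset 8: leading byte 0xEF = 11101111 → 3-byte char #3 = EF A7 9A.
Offset 11: leading byte 0xDF = 11011111 → 2-byte char #4 = DF A7.
Offset 13: leading byte 0xF3 = 11110011 → 4-byte char #5 = F3 B8 8F B4.
Offset 17: leading byte 0xF4 = 11110100 → 4-byte char #6 = F4 85 9B A2.
Leading byte 0xF4 = 11110100 matches 11110xxx → 4-byte sequence.
Byte 1: 0xF4 = 11110100, payload 100 (3 bits).
Byte 2: 0x85 = 10000101 (10xxxxxx ✓), payload 000101.
Byte 3: 0x9B = 10011011 (10xxxxxx ✓), payload 011011.
Byte 4: 0xA2 = 10100010 (10xxxxxx ✓), payload 100010.
Concatenate: 100000101011011100010 = 0x1056E2 (21 bits → U+1056E2).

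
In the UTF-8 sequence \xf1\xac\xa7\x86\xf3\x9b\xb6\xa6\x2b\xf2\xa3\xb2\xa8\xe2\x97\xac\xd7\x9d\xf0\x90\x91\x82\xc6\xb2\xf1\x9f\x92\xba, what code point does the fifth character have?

Offset 0: leading byte 0xF1 = 11110001 → 4-byte char #1 = F1 AC A7 86.
Offset 4: leading byte 0xF3 = 11110011 → 4-byte char #2 = F3 9B B6 A6.
Offset 8: leading byte 0x2B = 00101011 → 1-byte char #3 = 2B.
Offset 9: leading byte 0xF2 = 11110010 → 4-byte char #4 = F2 A3 B2 A8.
Offset 13: leading byte 0xE2 = 11100010 → 3-byte char #5 = E2 97 AC.
Leading byte 0xE2 = 11100010 matches 1110xxxx → 3-byte sequence.
Byte 1: 0xE2 = 11100010, payload 0010 (4 bits).
Byte 2: 0x97 = 10010111 (10xxxxxx ✓), payload 010111.
Byte 3: 0xAC = 10101100 (10xxxxxx ✓), payload 101100.
Concatenate: 0010010111101100 = 0x25EC (16 bits → U+25EC).

U+25EC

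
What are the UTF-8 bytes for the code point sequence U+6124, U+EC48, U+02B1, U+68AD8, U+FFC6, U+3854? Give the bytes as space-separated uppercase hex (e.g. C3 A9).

U+6124: 3-byte form → E6 84 A4.
U+EC48: 3-byte form → EE B1 88.
U+02B1: 2-byte form → CA B1.
U+68AD8: 4-byte form → F1 A8 AB 98.
U+FFC6: 3-byte form → EF BF 86.
U+3854: 3-byte form → E3 A1 94.
Concatenated (18 bytes): E6 84 A4 EE B1 88 CA B1 F1 A8 AB 98 EF BF 86 E3 A1 94.

E6 84 A4 EE B1 88 CA B1 F1 A8 AB 98 EF BF 86 E3 A1 94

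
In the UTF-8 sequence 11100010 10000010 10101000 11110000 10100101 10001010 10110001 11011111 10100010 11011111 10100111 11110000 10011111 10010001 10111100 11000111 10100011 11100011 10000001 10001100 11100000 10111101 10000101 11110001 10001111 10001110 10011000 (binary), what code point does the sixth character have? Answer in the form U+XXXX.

U+01E3

Offset 0: leading byte 0xE2 = 11100010 → 3-byte char #1 = E2 82 A8.
Offset 3: leading byte 0xF0 = 11110000 → 4-byte char #2 = F0 A5 8A B1.
Offset 7: leading byte 0xDF = 11011111 → 2-byte char #3 = DF A2.
Offset 9: leading byte 0xDF = 11011111 → 2-byte char #4 = DF A7.
Offset 11: leading byte 0xF0 = 11110000 → 4-byte char #5 = F0 9F 91 BC.
Offset 15: leading byte 0xC7 = 11000111 → 2-byte char #6 = C7 A3.
Leading byte 0xC7 = 11000111 matches 110xxxxx → 2-byte sequence.
Byte 1: 0xC7 = 11000111, payload 00111 (5 bits).
Byte 2: 0xA3 = 10100011 (10xxxxxx ✓), payload 100011.
Concatenate: 00111100011 = 0x1E3 (11 bits → U+01E3).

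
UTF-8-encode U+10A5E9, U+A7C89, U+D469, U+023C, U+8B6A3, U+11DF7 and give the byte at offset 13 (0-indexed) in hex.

0xF2

U+10A5E9 → 4-byte form F4 8A 97 A9 at offsets 0–3.
U+A7C89 → 4-byte form F2 A7 B2 89 at offsets 4–7.
U+D469 → 3-byte form ED 91 A9 at offsets 8–10.
U+023C → 2-byte form C8 BC at offsets 11–12.
U+8B6A3 → 4-byte form F2 8B 9A A3 at offsets 13–16.
Offset 13 falls in char 5's range; it's byte 1 of F2 8B 9A A3 = 0xF2.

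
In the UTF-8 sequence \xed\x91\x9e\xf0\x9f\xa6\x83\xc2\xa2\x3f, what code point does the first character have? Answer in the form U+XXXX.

Offset 0: leading byte 0xED = 11101101 → 3-byte char #1 = ED 91 9E.
Leading byte 0xED = 11101101 matches 1110xxxx → 3-byte sequence.
Byte 1: 0xED = 11101101, payload 1101 (4 bits).
Byte 2: 0x91 = 10010001 (10xxxxxx ✓), payload 010001.
Byte 3: 0x9E = 10011110 (10xxxxxx ✓), payload 011110.
Concatenate: 1101010001011110 = 0xD45E (16 bits → U+D45E).

U+D45E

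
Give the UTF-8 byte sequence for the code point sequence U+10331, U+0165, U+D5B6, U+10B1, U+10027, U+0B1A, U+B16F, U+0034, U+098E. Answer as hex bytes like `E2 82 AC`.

U+10331: 4-byte form → F0 90 8C B1.
U+0165: 2-byte form → C5 A5.
U+D5B6: 3-byte form → ED 96 B6.
U+10B1: 3-byte form → E1 82 B1.
U+10027: 4-byte form → F0 90 80 A7.
U+0B1A: 3-byte form → E0 AC 9A.
U+B16F: 3-byte form → EB 85 AF.
U+0034: 1-byte form → 34.
U+098E: 3-byte form → E0 A6 8E.
Concatenated (26 bytes): F0 90 8C B1 C5 A5 ED 96 B6 E1 82 B1 F0 90 80 A7 E0 AC 9A EB 85 AF 34 E0 A6 8E.

F0 90 8C B1 C5 A5 ED 96 B6 E1 82 B1 F0 90 80 A7 E0 AC 9A EB 85 AF 34 E0 A6 8E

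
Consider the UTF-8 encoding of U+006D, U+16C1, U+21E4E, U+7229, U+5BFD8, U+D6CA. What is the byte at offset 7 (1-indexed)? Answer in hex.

1-indexed offset 7 is 0-indexed offset 6.
U+006D → 1-byte form 6D at offsets 0–0.
U+16C1 → 3-byte form E1 9B 81 at offsets 1–3.
U+21E4E → 4-byte form F0 A1 B9 8E at offsets 4–7.
Offset 6 falls in char 3's range; it's byte 3 of F0 A1 B9 8E = 0xB9.

0xB9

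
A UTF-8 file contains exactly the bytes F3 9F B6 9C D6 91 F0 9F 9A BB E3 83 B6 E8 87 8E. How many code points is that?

5

Byte at offset 0: 0xF3 = 11110011 → 4-byte char (#1). Advance 4.
Byte at offset 4: 0xD6 = 11010110 → 2-byte char (#2). Advance 2.
Byte at offset 6: 0xF0 = 11110000 → 4-byte char (#3). Advance 4.
Byte at offset 10: 0xE3 = 11100011 → 3-byte char (#4). Advance 3.
Byte at offset 13: 0xE8 = 11101000 → 3-byte char (#5). Advance 3.
Reached end at offset 16 after 5 code points.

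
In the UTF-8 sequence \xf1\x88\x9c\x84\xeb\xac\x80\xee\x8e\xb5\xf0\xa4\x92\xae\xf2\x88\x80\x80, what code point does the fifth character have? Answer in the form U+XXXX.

U+88000

Offset 0: leading byte 0xF1 = 11110001 → 4-byte char #1 = F1 88 9C 84.
Offset 4: leading byte 0xEB = 11101011 → 3-byte char #2 = EB AC 80.
Offset 7: leading byte 0xEE = 11101110 → 3-byte char #3 = EE 8E B5.
Offset 10: leading byte 0xF0 = 11110000 → 4-byte char #4 = F0 A4 92 AE.
Offset 14: leading byte 0xF2 = 11110010 → 4-byte char #5 = F2 88 80 80.
Leading byte 0xF2 = 11110010 matches 11110xxx → 4-byte sequence.
Byte 1: 0xF2 = 11110010, payload 010 (3 bits).
Byte 2: 0x88 = 10001000 (10xxxxxx ✓), payload 001000.
Byte 3: 0x80 = 10000000 (10xxxxxx ✓), payload 000000.
Byte 4: 0x80 = 10000000 (10xxxxxx ✓), payload 000000.
Concatenate: 010001000000000000000 = 0x88000 (21 bits → U+88000).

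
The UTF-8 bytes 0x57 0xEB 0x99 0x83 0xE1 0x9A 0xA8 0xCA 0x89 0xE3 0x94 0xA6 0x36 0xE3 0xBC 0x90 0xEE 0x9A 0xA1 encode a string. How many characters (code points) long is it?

8

Byte at offset 0: 0x57 = 01010111 → 1-byte char (#1). Advance 1.
Byte at offset 1: 0xEB = 11101011 → 3-byte char (#2). Advance 3.
Byte at offset 4: 0xE1 = 11100001 → 3-byte char (#3). Advance 3.
Byte at offset 7: 0xCA = 11001010 → 2-byte char (#4). Advance 2.
Byte at offset 9: 0xE3 = 11100011 → 3-byte char (#5). Advance 3.
Byte at offset 12: 0x36 = 00110110 → 1-byte char (#6). Advance 1.
Byte at offset 13: 0xE3 = 11100011 → 3-byte char (#7). Advance 3.
Byte at offset 16: 0xEE = 11101110 → 3-byte char (#8). Advance 3.
Reached end at offset 19 after 8 code points.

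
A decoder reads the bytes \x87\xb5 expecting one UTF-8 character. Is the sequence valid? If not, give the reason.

Byte 0x87 = 10000111 has the form 10xxxxxx — a continuation byte — but there is no preceding leading byte.

invalid (continuation byte with no leading byte)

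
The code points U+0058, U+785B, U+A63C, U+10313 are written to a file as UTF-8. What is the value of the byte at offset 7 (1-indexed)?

0xBC

1-indexed offset 7 is 0-indexed offset 6.
U+0058 → 1-byte form 58 at offsets 0–0.
U+785B → 3-byte form E7 A1 9B at offsets 1–3.
U+A63C → 3-byte form EA 98 BC at offsets 4–6.
Offset 6 falls in char 3's range; it's byte 3 of EA 98 BC = 0xBC.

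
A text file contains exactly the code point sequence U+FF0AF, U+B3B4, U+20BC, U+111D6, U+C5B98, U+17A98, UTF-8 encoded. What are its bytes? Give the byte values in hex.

F3 BF 82 AF EB 8E B4 E2 82 BC F0 91 87 96 F3 85 AE 98 F0 97 AA 98

U+FF0AF: 4-byte form → F3 BF 82 AF.
U+B3B4: 3-byte form → EB 8E B4.
U+20BC: 3-byte form → E2 82 BC.
U+111D6: 4-byte form → F0 91 87 96.
U+C5B98: 4-byte form → F3 85 AE 98.
U+17A98: 4-byte form → F0 97 AA 98.
Concatenated (22 bytes): F3 BF 82 AF EB 8E B4 E2 82 BC F0 91 87 96 F3 85 AE 98 F0 97 AA 98.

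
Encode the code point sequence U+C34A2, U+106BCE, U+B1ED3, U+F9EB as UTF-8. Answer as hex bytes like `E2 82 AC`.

U+C34A2: 4-byte form → F3 83 92 A2.
U+106BCE: 4-byte form → F4 86 AF 8E.
U+B1ED3: 4-byte form → F2 B1 BB 93.
U+F9EB: 3-byte form → EF A7 AB.
Concatenated (15 bytes): F3 83 92 A2 F4 86 AF 8E F2 B1 BB 93 EF A7 AB.

F3 83 92 A2 F4 86 AF 8E F2 B1 BB 93 EF A7 AB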